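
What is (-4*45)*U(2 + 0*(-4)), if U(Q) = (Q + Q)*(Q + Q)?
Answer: -2880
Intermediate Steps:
U(Q) = 4*Q**2 (U(Q) = (2*Q)*(2*Q) = 4*Q**2)
(-4*45)*U(2 + 0*(-4)) = (-4*45)*(4*(2 + 0*(-4))**2) = -720*(2 + 0)**2 = -720*2**2 = -720*4 = -180*16 = -2880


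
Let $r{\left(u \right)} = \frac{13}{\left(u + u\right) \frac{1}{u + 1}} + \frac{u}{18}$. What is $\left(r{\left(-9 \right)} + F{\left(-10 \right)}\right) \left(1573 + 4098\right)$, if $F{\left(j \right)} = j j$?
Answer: $\frac{10746545}{18} \approx 5.9703 \cdot 10^{5}$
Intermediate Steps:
$F{\left(j \right)} = j^{2}$
$r{\left(u \right)} = \frac{u}{18} + \frac{13 \left(1 + u\right)}{2 u}$ ($r{\left(u \right)} = \frac{13}{2 u \frac{1}{1 + u}} + u \frac{1}{18} = \frac{13}{2 u \frac{1}{1 + u}} + \frac{u}{18} = 13 \frac{1 + u}{2 u} + \frac{u}{18} = \frac{13 \left(1 + u\right)}{2 u} + \frac{u}{18} = \frac{u}{18} + \frac{13 \left(1 + u\right)}{2 u}$)
$\left(r{\left(-9 \right)} + F{\left(-10 \right)}\right) \left(1573 + 4098\right) = \left(\frac{117 - 9 \left(117 - 9\right)}{18 \left(-9\right)} + \left(-10\right)^{2}\right) \left(1573 + 4098\right) = \left(\frac{1}{18} \left(- \frac{1}{9}\right) \left(117 - 972\right) + 100\right) 5671 = \left(\frac{1}{18} \left(- \frac{1}{9}\right) \left(-855\right) + 100\right) 5671 = \left(\frac{95}{18} + 100\right) 5671 = \frac{1895}{18} \cdot 5671 = \frac{10746545}{18}$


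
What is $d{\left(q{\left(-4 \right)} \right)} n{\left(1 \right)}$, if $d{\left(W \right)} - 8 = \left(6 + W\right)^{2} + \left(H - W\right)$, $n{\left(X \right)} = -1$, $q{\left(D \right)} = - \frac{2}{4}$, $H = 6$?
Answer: $- \frac{179}{4} \approx -44.75$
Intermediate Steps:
$q{\left(D \right)} = - \frac{1}{2}$ ($q{\left(D \right)} = \left(-2\right) \frac{1}{4} = - \frac{1}{2}$)
$d{\left(W \right)} = 14 + \left(6 + W\right)^{2} - W$ ($d{\left(W \right)} = 8 - \left(-6 + W - \left(6 + W\right)^{2}\right) = 8 + \left(6 + \left(6 + W\right)^{2} - W\right) = 14 + \left(6 + W\right)^{2} - W$)
$d{\left(q{\left(-4 \right)} \right)} n{\left(1 \right)} = \left(14 + \left(6 - \frac{1}{2}\right)^{2} - - \frac{1}{2}\right) \left(-1\right) = \left(14 + \left(\frac{11}{2}\right)^{2} + \frac{1}{2}\right) \left(-1\right) = \left(14 + \frac{121}{4} + \frac{1}{2}\right) \left(-1\right) = \frac{179}{4} \left(-1\right) = - \frac{179}{4}$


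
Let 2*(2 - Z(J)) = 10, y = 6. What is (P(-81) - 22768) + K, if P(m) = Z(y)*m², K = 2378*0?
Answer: -42451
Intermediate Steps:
Z(J) = -3 (Z(J) = 2 - ½*10 = 2 - 5 = -3)
K = 0
P(m) = -3*m²
(P(-81) - 22768) + K = (-3*(-81)² - 22768) + 0 = (-3*6561 - 22768) + 0 = (-19683 - 22768) + 0 = -42451 + 0 = -42451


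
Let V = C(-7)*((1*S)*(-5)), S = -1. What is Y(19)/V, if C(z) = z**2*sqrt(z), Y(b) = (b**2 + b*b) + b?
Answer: -741*I*sqrt(7)/1715 ≈ -1.1432*I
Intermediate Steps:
Y(b) = b + 2*b**2 (Y(b) = (b**2 + b**2) + b = 2*b**2 + b = b + 2*b**2)
C(z) = z**(5/2)
V = 245*I*sqrt(7) (V = (-7)**(5/2)*((1*(-1))*(-5)) = (49*I*sqrt(7))*(-1*(-5)) = (49*I*sqrt(7))*5 = 245*I*sqrt(7) ≈ 648.21*I)
Y(19)/V = (19*(1 + 2*19))/((245*I*sqrt(7))) = (19*(1 + 38))*(-I*sqrt(7)/1715) = (19*39)*(-I*sqrt(7)/1715) = 741*(-I*sqrt(7)/1715) = -741*I*sqrt(7)/1715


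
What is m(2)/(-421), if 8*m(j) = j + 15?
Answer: -17/3368 ≈ -0.0050475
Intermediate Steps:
m(j) = 15/8 + j/8 (m(j) = (j + 15)/8 = (15 + j)/8 = 15/8 + j/8)
m(2)/(-421) = (15/8 + (1/8)*2)/(-421) = (15/8 + 1/4)*(-1/421) = (17/8)*(-1/421) = -17/3368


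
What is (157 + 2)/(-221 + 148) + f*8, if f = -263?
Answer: -153751/73 ≈ -2106.2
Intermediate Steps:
(157 + 2)/(-221 + 148) + f*8 = (157 + 2)/(-221 + 148) - 263*8 = 159/(-73) - 2104 = 159*(-1/73) - 2104 = -159/73 - 2104 = -153751/73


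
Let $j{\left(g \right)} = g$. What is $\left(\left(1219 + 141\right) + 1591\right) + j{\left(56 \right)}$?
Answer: $3007$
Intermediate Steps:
$\left(\left(1219 + 141\right) + 1591\right) + j{\left(56 \right)} = \left(\left(1219 + 141\right) + 1591\right) + 56 = \left(1360 + 1591\right) + 56 = 2951 + 56 = 3007$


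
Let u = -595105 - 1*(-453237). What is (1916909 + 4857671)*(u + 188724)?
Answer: 317429720480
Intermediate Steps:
u = -141868 (u = -595105 + 453237 = -141868)
(1916909 + 4857671)*(u + 188724) = (1916909 + 4857671)*(-141868 + 188724) = 6774580*46856 = 317429720480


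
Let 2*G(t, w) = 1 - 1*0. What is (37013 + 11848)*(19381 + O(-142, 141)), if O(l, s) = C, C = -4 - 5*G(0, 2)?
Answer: 1893314889/2 ≈ 9.4666e+8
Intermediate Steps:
G(t, w) = 1/2 (G(t, w) = (1 - 1*0)/2 = (1 + 0)/2 = (1/2)*1 = 1/2)
C = -13/2 (C = -4 - 5*1/2 = -4 - 5/2 = -13/2 ≈ -6.5000)
O(l, s) = -13/2
(37013 + 11848)*(19381 + O(-142, 141)) = (37013 + 11848)*(19381 - 13/2) = 48861*(38749/2) = 1893314889/2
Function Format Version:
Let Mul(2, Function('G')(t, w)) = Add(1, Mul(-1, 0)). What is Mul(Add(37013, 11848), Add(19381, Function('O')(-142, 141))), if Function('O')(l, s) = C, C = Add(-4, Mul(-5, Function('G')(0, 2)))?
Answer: Rational(1893314889, 2) ≈ 9.4666e+8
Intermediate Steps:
Function('G')(t, w) = Rational(1, 2) (Function('G')(t, w) = Mul(Rational(1, 2), Add(1, Mul(-1, 0))) = Mul(Rational(1, 2), Add(1, 0)) = Mul(Rational(1, 2), 1) = Rational(1, 2))
C = Rational(-13, 2) (C = Add(-4, Mul(-5, Rational(1, 2))) = Add(-4, Rational(-5, 2)) = Rational(-13, 2) ≈ -6.5000)
Function('O')(l, s) = Rational(-13, 2)
Mul(Add(37013, 11848), Add(19381, Function('O')(-142, 141))) = Mul(Add(37013, 11848), Add(19381, Rational(-13, 2))) = Mul(48861, Rational(38749, 2)) = Rational(1893314889, 2)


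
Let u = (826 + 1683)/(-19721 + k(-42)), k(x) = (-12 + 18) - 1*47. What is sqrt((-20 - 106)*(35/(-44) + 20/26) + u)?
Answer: sqrt(6343416207557)/1412983 ≈ 1.7825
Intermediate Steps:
k(x) = -41 (k(x) = 6 - 47 = -41)
u = -2509/19762 (u = (826 + 1683)/(-19721 - 41) = 2509/(-19762) = 2509*(-1/19762) = -2509/19762 ≈ -0.12696)
sqrt((-20 - 106)*(35/(-44) + 20/26) + u) = sqrt((-20 - 106)*(35/(-44) + 20/26) - 2509/19762) = sqrt(-126*(35*(-1/44) + 20*(1/26)) - 2509/19762) = sqrt(-126*(-35/44 + 10/13) - 2509/19762) = sqrt(-126*(-15/572) - 2509/19762) = sqrt(945/286 - 2509/19762) = sqrt(4489379/1412983) = sqrt(6343416207557)/1412983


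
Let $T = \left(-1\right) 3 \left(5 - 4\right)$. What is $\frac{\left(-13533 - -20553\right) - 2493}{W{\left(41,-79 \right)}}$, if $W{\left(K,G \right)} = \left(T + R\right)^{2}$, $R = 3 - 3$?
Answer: $503$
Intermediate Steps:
$R = 0$
$T = -3$ ($T = \left(-3\right) 1 = -3$)
$W{\left(K,G \right)} = 9$ ($W{\left(K,G \right)} = \left(-3 + 0\right)^{2} = \left(-3\right)^{2} = 9$)
$\frac{\left(-13533 - -20553\right) - 2493}{W{\left(41,-79 \right)}} = \frac{\left(-13533 - -20553\right) - 2493}{9} = \left(\left(-13533 + 20553\right) - 2493\right) \frac{1}{9} = \left(7020 - 2493\right) \frac{1}{9} = 4527 \cdot \frac{1}{9} = 503$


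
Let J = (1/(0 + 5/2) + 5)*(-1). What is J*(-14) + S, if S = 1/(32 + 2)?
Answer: 12857/170 ≈ 75.629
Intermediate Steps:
J = -27/5 (J = (1/(0 + 5*(½)) + 5)*(-1) = (1/(0 + 5/2) + 5)*(-1) = (1/(5/2) + 5)*(-1) = (⅖ + 5)*(-1) = (27/5)*(-1) = -27/5 ≈ -5.4000)
S = 1/34 ≈ 0.029412
J*(-14) + S = -27/5*(-14) + 1/34 = 378/5 + 1/34 = 12857/170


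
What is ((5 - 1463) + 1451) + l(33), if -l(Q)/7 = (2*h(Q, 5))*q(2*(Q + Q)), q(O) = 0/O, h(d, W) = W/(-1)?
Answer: -7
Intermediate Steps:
h(d, W) = -W (h(d, W) = W*(-1) = -W)
q(O) = 0
l(Q) = 0 (l(Q) = -7*2*(-1*5)*0 = -7*2*(-5)*0 = -(-70)*0 = -7*0 = 0)
((5 - 1463) + 1451) + l(33) = ((5 - 1463) + 1451) + 0 = (-1458 + 1451) + 0 = -7 + 0 = -7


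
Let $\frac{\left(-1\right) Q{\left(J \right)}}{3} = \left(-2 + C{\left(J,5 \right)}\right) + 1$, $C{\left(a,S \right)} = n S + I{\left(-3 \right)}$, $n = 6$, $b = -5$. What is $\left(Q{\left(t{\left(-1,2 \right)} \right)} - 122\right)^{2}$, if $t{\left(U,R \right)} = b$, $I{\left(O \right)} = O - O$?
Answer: $43681$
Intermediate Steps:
$I{\left(O \right)} = 0$
$t{\left(U,R \right)} = -5$
$C{\left(a,S \right)} = 6 S$ ($C{\left(a,S \right)} = 6 S + 0 = 6 S$)
$Q{\left(J \right)} = -87$ ($Q{\left(J \right)} = - 3 \left(\left(-2 + 6 \cdot 5\right) + 1\right) = - 3 \left(\left(-2 + 30\right) + 1\right) = - 3 \left(28 + 1\right) = \left(-3\right) 29 = -87$)
$\left(Q{\left(t{\left(-1,2 \right)} \right)} - 122\right)^{2} = \left(-87 - 122\right)^{2} = \left(-209\right)^{2} = 43681$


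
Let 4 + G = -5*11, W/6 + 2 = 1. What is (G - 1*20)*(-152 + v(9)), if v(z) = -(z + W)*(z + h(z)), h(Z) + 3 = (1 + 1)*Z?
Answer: 17696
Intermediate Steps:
W = -6 (W = -12 + 6*1 = -12 + 6 = -6)
G = -59 (G = -4 - 5*11 = -4 - 55 = -59)
h(Z) = -3 + 2*Z (h(Z) = -3 + (1 + 1)*Z = -3 + 2*Z)
v(z) = -(-6 + z)*(-3 + 3*z) (v(z) = -(z - 6)*(z + (-3 + 2*z)) = -(-6 + z)*(-3 + 3*z))
(G - 1*20)*(-152 + v(9)) = (-59 - 1*20)*(-152 + (-18 - 3*9² + 21*9)) = (-59 - 20)*(-152 + (-18 - 3*81 + 189)) = -79*(-152 + (-18 - 243 + 189)) = -79*(-152 - 72) = -79*(-224) = 17696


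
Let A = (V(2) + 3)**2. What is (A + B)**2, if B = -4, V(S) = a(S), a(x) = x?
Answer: 441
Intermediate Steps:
V(S) = S
A = 25 (A = (2 + 3)**2 = 5**2 = 25)
(A + B)**2 = (25 - 4)**2 = 21**2 = 441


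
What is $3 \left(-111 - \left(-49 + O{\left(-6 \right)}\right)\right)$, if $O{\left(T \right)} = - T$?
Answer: $-204$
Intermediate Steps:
$3 \left(-111 - \left(-49 + O{\left(-6 \right)}\right)\right) = 3 \left(-111 + \left(49 - \left(-1\right) \left(-6\right)\right)\right) = 3 \left(-111 + \left(49 - 6\right)\right) = 3 \left(-111 + 43\right) = 3 \left(-68\right) = -204$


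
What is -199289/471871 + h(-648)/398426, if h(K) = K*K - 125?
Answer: 118679617395/188005675046 ≈ 0.63126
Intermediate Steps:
h(K) = -125 + K² (h(K) = K² - 125 = -125 + K²)
-199289/471871 + h(-648)/398426 = -199289/471871 + (-125 + (-648)²)/398426 = -199289*1/471871 + (-125 + 419904)*(1/398426) = -199289/471871 + 419779*(1/398426) = -199289/471871 + 419779/398426 = 118679617395/188005675046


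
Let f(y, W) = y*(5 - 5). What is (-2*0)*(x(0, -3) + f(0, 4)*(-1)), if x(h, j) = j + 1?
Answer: 0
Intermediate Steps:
f(y, W) = 0 (f(y, W) = y*0 = 0)
x(h, j) = 1 + j
(-2*0)*(x(0, -3) + f(0, 4)*(-1)) = (-2*0)*((1 - 3) + 0*(-1)) = 0*(-2 + 0) = 0*(-2) = 0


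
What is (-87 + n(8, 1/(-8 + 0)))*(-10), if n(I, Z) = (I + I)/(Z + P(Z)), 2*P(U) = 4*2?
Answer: 25690/31 ≈ 828.71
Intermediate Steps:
P(U) = 4 (P(U) = (4*2)/2 = (1/2)*8 = 4)
n(I, Z) = 2*I/(4 + Z) (n(I, Z) = (I + I)/(Z + 4) = (2*I)/(4 + Z) = 2*I/(4 + Z))
(-87 + n(8, 1/(-8 + 0)))*(-10) = (-87 + 2*8/(4 + 1/(-8 + 0)))*(-10) = (-87 + 2*8/(4 + 1/(-8)))*(-10) = (-87 + 2*8/(4 - 1/8))*(-10) = (-87 + 2*8/(31/8))*(-10) = (-87 + 2*8*(8/31))*(-10) = (-87 + 128/31)*(-10) = -2569/31*(-10) = 25690/31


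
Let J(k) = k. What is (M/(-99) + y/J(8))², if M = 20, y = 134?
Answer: 42941809/156816 ≈ 273.84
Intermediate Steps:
(M/(-99) + y/J(8))² = (20/(-99) + 134/8)² = (20*(-1/99) + 134*(⅛))² = (-20/99 + 67/4)² = (6553/396)² = 42941809/156816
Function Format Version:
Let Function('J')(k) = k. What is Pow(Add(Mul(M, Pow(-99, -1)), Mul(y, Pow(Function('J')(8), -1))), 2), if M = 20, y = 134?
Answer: Rational(42941809, 156816) ≈ 273.84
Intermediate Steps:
Pow(Add(Mul(M, Pow(-99, -1)), Mul(y, Pow(Function('J')(8), -1))), 2) = Pow(Add(Mul(20, Pow(-99, -1)), Mul(134, Pow(8, -1))), 2) = Pow(Add(Mul(20, Rational(-1, 99)), Mul(134, Rational(1, 8))), 2) = Pow(Add(Rational(-20, 99), Rational(67, 4)), 2) = Pow(Rational(6553, 396), 2) = Rational(42941809, 156816)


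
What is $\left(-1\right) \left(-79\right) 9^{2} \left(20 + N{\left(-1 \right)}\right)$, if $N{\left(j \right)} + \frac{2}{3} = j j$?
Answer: $130113$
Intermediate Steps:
$N{\left(j \right)} = - \frac{2}{3} + j^{2}$ ($N{\left(j \right)} = - \frac{2}{3} + j j = - \frac{2}{3} + j^{2}$)
$\left(-1\right) \left(-79\right) 9^{2} \left(20 + N{\left(-1 \right)}\right) = \left(-1\right) \left(-79\right) 9^{2} \left(20 - \left(\frac{2}{3} - \left(-1\right)^{2}\right)\right) = 79 \cdot 81 \left(20 + \left(- \frac{2}{3} + 1\right)\right) = 6399 \left(20 + \frac{1}{3}\right) = 6399 \cdot \frac{61}{3} = 130113$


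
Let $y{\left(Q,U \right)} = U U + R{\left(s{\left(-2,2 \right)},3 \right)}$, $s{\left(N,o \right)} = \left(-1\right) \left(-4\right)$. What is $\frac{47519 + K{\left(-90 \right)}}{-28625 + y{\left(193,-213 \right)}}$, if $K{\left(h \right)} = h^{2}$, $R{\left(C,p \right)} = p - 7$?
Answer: $\frac{55619}{16740} \approx 3.3225$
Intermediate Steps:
$s{\left(N,o \right)} = 4$
$R{\left(C,p \right)} = -7 + p$
$y{\left(Q,U \right)} = -4 + U^{2}$ ($y{\left(Q,U \right)} = U U + \left(-7 + 3\right) = U^{2} - 4 = -4 + U^{2}$)
$\frac{47519 + K{\left(-90 \right)}}{-28625 + y{\left(193,-213 \right)}} = \frac{47519 + \left(-90\right)^{2}}{-28625 - \left(4 - \left(-213\right)^{2}\right)} = \frac{47519 + 8100}{-28625 + \left(-4 + 45369\right)} = \frac{55619}{-28625 + 45365} = \frac{55619}{16740}$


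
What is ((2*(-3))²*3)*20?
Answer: 2160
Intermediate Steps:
((2*(-3))²*3)*20 = ((-6)²*3)*20 = (36*3)*20 = 108*20 = 2160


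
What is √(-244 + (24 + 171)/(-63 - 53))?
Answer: I*√826471/58 ≈ 15.674*I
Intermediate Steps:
√(-244 + (24 + 171)/(-63 - 53)) = √(-244 + 195/(-116)) = √(-244 + 195*(-1/116)) = √(-244 - 195/116) = √(-28499/116) = I*√826471/58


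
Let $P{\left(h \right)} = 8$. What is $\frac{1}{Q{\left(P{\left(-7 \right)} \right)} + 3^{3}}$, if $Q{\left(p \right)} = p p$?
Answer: $\frac{1}{91} \approx 0.010989$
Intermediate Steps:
$Q{\left(p \right)} = p^{2}$
$\frac{1}{Q{\left(P{\left(-7 \right)} \right)} + 3^{3}} = \frac{1}{8^{2} + 3^{3}} = \frac{1}{64 + 27} = \frac{1}{91}$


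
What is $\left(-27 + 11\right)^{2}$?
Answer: $256$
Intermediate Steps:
$\left(-27 + 11\right)^{2} = \left(-16\right)^{2} = 256$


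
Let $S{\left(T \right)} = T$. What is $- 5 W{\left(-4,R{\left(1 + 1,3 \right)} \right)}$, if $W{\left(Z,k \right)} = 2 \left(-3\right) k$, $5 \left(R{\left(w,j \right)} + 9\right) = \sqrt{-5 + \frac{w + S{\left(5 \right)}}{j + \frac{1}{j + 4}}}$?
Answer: $-270 + \frac{3 i \sqrt{1342}}{11} \approx -270.0 + 9.9909 i$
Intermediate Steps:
$R{\left(w,j \right)} = -9 + \frac{\sqrt{-5 + \frac{5 + w}{j + \frac{1}{4 + j}}}}{5}$ ($R{\left(w,j \right)} = -9 + \frac{\sqrt{-5 + \frac{w + 5}{j + \frac{1}{j + 4}}}}{5} = -9 + \frac{\sqrt{-5 + \frac{5 + w}{j + \frac{1}{4 + j}}}}{5}$)
$W{\left(Z,k \right)} = - 6 k$
$- 5 W{\left(-4,R{\left(1 + 1,3 \right)} \right)} = - 5 \left(- 6 \left(-9 + \frac{\sqrt{\frac{15 + 5 \cdot 3 + \left(1 + 1\right) \left(4 + 3\right) - 15 \left(4 + 3\right)}{1 + 3 \left(4 + 3\right)}}}{5}\right)\right) = - 5 \left(- 6 \left(-9 + \frac{\sqrt{\frac{15 + 15 + 2 \cdot 7 - 15 \cdot 7}{1 + 3 \cdot 7}}}{5}\right)\right) = - 5 \left(- 6 \left(-9 + \frac{\sqrt{\frac{15 + 15 + 14 - 105}{1 + 21}}}{5}\right)\right) = - 5 \left(- 6 \left(-9 + \frac{\sqrt{\frac{1}{22} \left(-61\right)}}{5}\right)\right) = - 5 \left(- 6 \left(-9 + \frac{\sqrt{- \frac{61}{22}}}{5}\right)\right) = - 5 \left(- 6 \left(-9 + \frac{\frac{1}{22} i \sqrt{1342}}{5}\right)\right) = - 5 \left(- 6 \left(-9 + \frac{i \sqrt{1342}}{110}\right)\right) = - 5 \left(54 - \frac{3 i \sqrt{1342}}{55}\right) = -270 + \frac{3 i \sqrt{1342}}{11}$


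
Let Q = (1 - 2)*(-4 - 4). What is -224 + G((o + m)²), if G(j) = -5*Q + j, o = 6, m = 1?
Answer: -215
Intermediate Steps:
Q = 8 (Q = -1*(-8) = 8)
G(j) = -40 + j (G(j) = -5*8 + j = -40 + j)
-224 + G((o + m)²) = -224 + (-40 + (6 + 1)²) = -224 + (-40 + 7²) = -224 + (-40 + 49) = -224 + 9 = -215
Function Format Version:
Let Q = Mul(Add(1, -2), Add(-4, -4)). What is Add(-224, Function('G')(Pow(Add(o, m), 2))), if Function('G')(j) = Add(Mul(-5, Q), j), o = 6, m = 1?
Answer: -215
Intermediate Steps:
Q = 8 (Q = Mul(-1, -8) = 8)
Function('G')(j) = Add(-40, j) (Function('G')(j) = Add(Mul(-5, 8), j) = Add(-40, j))
Add(-224, Function('G')(Pow(Add(o, m), 2))) = Add(-224, Add(-40, Pow(Add(6, 1), 2))) = Add(-224, Add(-40, Pow(7, 2))) = Add(-224, Add(-40, 49)) = Add(-224, 9) = -215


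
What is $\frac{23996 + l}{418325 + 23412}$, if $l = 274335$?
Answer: $\frac{298331}{441737} \approx 0.67536$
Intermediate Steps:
$\frac{23996 + l}{418325 + 23412} = \frac{23996 + 274335}{418325 + 23412} = \frac{298331}{441737}$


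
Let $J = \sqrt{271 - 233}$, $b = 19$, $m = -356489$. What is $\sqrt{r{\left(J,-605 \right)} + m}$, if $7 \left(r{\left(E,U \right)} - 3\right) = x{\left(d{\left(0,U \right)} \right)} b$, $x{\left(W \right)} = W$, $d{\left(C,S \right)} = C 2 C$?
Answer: $i \sqrt{356486} \approx 597.06 i$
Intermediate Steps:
$d{\left(C,S \right)} = 2 C^{2}$ ($d{\left(C,S \right)} = 2 C C = 2 C^{2}$)
$J = \sqrt{38} \approx 6.1644$
$r{\left(E,U \right)} = 3$ ($r{\left(E,U \right)} = 3 + \frac{2 \cdot 0^{2} \cdot 19}{7} = 3 + \frac{2 \cdot 0 \cdot 19}{7} = 3 + \frac{0 \cdot 19}{7} = 3 + \frac{1}{7} \cdot 0 = 3 + 0 = 3$)
$\sqrt{r{\left(J,-605 \right)} + m} = \sqrt{3 - 356489} = \sqrt{-356486} = i \sqrt{356486}$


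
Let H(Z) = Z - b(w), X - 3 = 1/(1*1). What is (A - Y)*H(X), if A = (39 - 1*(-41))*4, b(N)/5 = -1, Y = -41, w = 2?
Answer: 3249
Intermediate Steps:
b(N) = -5 (b(N) = 5*(-1) = -5)
X = 4 (X = 3 + 1/(1*1) = 3 + 1/1 = 3 + 1 = 4)
A = 320 (A = (39 + 41)*4 = 80*4 = 320)
H(Z) = 5 + Z (H(Z) = Z - 1*(-5) = Z + 5 = 5 + Z)
(A - Y)*H(X) = (320 - 1*(-41))*(5 + 4) = (320 + 41)*9 = 361*9 = 3249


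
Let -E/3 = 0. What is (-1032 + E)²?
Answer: 1065024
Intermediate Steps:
E = 0 (E = -3*0 = 0)
(-1032 + E)² = (-1032 + 0)² = (-1032)² = 1065024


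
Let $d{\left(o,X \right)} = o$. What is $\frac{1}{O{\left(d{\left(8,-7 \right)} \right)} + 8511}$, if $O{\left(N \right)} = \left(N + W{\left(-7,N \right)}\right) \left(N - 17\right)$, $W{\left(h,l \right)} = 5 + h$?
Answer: $\frac{1}{8457} \approx 0.00011825$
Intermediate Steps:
$O{\left(N \right)} = \left(-17 + N\right) \left(-2 + N\right)$ ($O{\left(N \right)} = \left(N + \left(5 - 7\right)\right) \left(N - 17\right) = \left(N - 2\right) \left(-17 + N\right) = \left(-2 + N\right) \left(-17 + N\right) = \left(-17 + N\right) \left(-2 + N\right)$)
$\frac{1}{O{\left(d{\left(8,-7 \right)} \right)} + 8511} = \frac{1}{\left(34 + 8^{2} - 152\right) + 8511} = \frac{1}{\left(34 + 64 - 152\right) + 8511} = \frac{1}{-54 + 8511} = \frac{1}{8457}$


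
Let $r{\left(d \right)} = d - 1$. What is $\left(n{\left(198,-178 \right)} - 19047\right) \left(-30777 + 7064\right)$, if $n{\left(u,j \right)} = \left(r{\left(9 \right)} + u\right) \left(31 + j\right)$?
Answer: $1169738577$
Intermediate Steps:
$r{\left(d \right)} = -1 + d$
$n{\left(u,j \right)} = \left(8 + u\right) \left(31 + j\right)$ ($n{\left(u,j \right)} = \left(\left(-1 + 9\right) + u\right) \left(31 + j\right) = \left(8 + u\right) \left(31 + j\right)$)
$\left(n{\left(198,-178 \right)} - 19047\right) \left(-30777 + 7064\right) = \left(\left(248 + 8 \left(-178\right) + 31 \cdot 198 - 35244\right) - 19047\right) \left(-30777 + 7064\right) = \left(\left(248 - 1424 + 6138 - 35244\right) - 19047\right) \left(-23713\right) = \left(-30282 - 19047\right) \left(-23713\right) = \left(-49329\right) \left(-23713\right) = 1169738577$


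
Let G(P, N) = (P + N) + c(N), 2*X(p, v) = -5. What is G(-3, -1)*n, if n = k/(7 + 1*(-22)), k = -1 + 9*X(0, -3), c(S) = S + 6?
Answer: 47/30 ≈ 1.5667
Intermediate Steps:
c(S) = 6 + S
X(p, v) = -5/2 (X(p, v) = (½)*(-5) = -5/2)
k = -47/2 (k = -1 + 9*(-5/2) = -1 - 45/2 = -47/2 ≈ -23.500)
n = 47/30 (n = -47/(2*(7 + 1*(-22))) = -47/(2*(7 - 22)) = -47/2/(-15) = -47/2*(-1/15) = 47/30 ≈ 1.5667)
G(P, N) = 6 + P + 2*N (G(P, N) = (P + N) + (6 + N) = (N + P) + (6 + N) = 6 + P + 2*N)
G(-3, -1)*n = (6 - 3 + 2*(-1))*(47/30) = (6 - 3 - 2)*(47/30) = 1*(47/30) = 47/30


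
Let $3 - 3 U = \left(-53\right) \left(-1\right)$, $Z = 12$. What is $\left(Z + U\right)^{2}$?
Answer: $\frac{196}{9} \approx 21.778$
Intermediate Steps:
$U = - \frac{50}{3}$ ($U = 1 - \frac{\left(-53\right) \left(-1\right)}{3} = 1 - \frac{53}{3} = - \frac{50}{3} \approx -16.667$)
$\left(Z + U\right)^{2} = \left(12 - \frac{50}{3}\right)^{2} = \left(- \frac{14}{3}\right)^{2} = \frac{196}{9}$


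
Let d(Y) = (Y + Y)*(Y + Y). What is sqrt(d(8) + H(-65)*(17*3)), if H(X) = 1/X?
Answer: sqrt(1078285)/65 ≈ 15.975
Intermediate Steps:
d(Y) = 4*Y**2 (d(Y) = (2*Y)*(2*Y) = 4*Y**2)
sqrt(d(8) + H(-65)*(17*3)) = sqrt(4*8**2 + (17*3)/(-65)) = sqrt(4*64 - 1/65*51) = sqrt(256 - 51/65) = sqrt(16589/65) = sqrt(1078285)/65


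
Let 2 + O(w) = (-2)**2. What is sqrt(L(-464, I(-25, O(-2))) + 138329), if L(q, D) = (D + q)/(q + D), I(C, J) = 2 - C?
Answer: 3*sqrt(15370) ≈ 371.93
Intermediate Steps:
O(w) = 2 (O(w) = -2 + (-2)**2 = -2 + 4 = 2)
L(q, D) = 1 (L(q, D) = (D + q)/(D + q) = 1)
sqrt(L(-464, I(-25, O(-2))) + 138329) = sqrt(1 + 138329) = sqrt(138330) = 3*sqrt(15370)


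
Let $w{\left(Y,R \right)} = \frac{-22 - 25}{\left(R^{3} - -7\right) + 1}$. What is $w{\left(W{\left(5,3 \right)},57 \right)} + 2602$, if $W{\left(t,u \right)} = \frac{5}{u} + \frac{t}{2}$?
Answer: $\frac{481892955}{185201} \approx 2602.0$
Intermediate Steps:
$W{\left(t,u \right)} = \frac{t}{2} + \frac{5}{u}$ ($W{\left(t,u \right)} = \frac{5}{u} + t \frac{1}{2} = \frac{5}{u} + \frac{t}{2} = \frac{t}{2} + \frac{5}{u}$)
$w{\left(Y,R \right)} = - \frac{47}{8 + R^{3}}$ ($w{\left(Y,R \right)} = - \frac{47}{\left(R^{3} + 7\right) + 1} = - \frac{47}{\left(7 + R^{3}\right) + 1} = - \frac{47}{8 + R^{3}}$)
$w{\left(W{\left(5,3 \right)},57 \right)} + 2602 = - \frac{47}{8 + 57^{3}} + 2602 = - \frac{47}{8 + 185193} + 2602 = - \frac{47}{185201} + 2602 = \frac{481892955}{185201}$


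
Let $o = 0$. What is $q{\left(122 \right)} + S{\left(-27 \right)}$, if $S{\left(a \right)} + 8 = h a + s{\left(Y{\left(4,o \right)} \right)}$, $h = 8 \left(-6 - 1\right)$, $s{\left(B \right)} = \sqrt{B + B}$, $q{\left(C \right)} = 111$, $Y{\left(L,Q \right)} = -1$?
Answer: $1615 + i \sqrt{2} \approx 1615.0 + 1.4142 i$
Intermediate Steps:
$s{\left(B \right)} = \sqrt{2} \sqrt{B}$ ($s{\left(B \right)} = \sqrt{2 B} = \sqrt{2} \sqrt{B}$)
$h = -56$ ($h = 8 \left(-7\right) = -56$)
$S{\left(a \right)} = -8 - 56 a + i \sqrt{2}$ ($S{\left(a \right)} = -8 - \left(56 a - \sqrt{2} \sqrt{-1}\right) = -8 - \left(56 a - \sqrt{2} i\right) = -8 - \left(56 a - i \sqrt{2}\right) = -8 - 56 a + i \sqrt{2}$)
$q{\left(122 \right)} + S{\left(-27 \right)} = 111 - \left(-1504 - i \sqrt{2}\right) = 111 + \left(-8 + 1512 + i \sqrt{2}\right) = 111 + \left(1504 + i \sqrt{2}\right) = 1615 + i \sqrt{2}$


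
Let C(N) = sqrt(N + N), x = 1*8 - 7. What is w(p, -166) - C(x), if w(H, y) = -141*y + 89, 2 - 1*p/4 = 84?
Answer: 23495 - sqrt(2) ≈ 23494.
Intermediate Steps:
p = -328 (p = 8 - 4*84 = 8 - 336 = -328)
w(H, y) = 89 - 141*y
x = 1 (x = 8 - 7 = 1)
C(N) = sqrt(2)*sqrt(N) (C(N) = sqrt(2*N) = sqrt(2)*sqrt(N))
w(p, -166) - C(x) = (89 - 141*(-166)) - sqrt(2)*sqrt(1) = (89 + 23406) - sqrt(2) = 23495 - sqrt(2)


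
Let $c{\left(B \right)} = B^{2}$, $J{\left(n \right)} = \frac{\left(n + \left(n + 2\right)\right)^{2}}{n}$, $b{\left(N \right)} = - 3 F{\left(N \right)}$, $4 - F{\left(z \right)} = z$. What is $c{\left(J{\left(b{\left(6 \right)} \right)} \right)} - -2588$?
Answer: $\frac{32896}{9} \approx 3655.1$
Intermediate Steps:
$F{\left(z \right)} = 4 - z$
$b{\left(N \right)} = -12 + 3 N$ ($b{\left(N \right)} = - 3 \left(4 - N\right) = -12 + 3 N$)
$J{\left(n \right)} = \frac{\left(2 + 2 n\right)^{2}}{n}$ ($J{\left(n \right)} = \frac{\left(n + \left(2 + n\right)\right)^{2}}{n} = \frac{\left(2 + 2 n\right)^{2}}{n}$)
$c{\left(J{\left(b{\left(6 \right)} \right)} \right)} - -2588 = \left(\frac{4 \left(1 + \left(-12 + 3 \cdot 6\right)\right)^{2}}{-12 + 3 \cdot 6}\right)^{2} - -2588 = \left(\frac{4 \left(1 + \left(-12 + 18\right)\right)^{2}}{-12 + 18}\right)^{2} + 2588 = \left(\frac{4 \left(1 + 6\right)^{2}}{6}\right)^{2} + 2588 = \left(4 \cdot \frac{1}{6} \cdot 7^{2}\right)^{2} + 2588 = \left(4 \cdot \frac{1}{6} \cdot 49\right)^{2} + 2588 = \left(\frac{98}{3}\right)^{2} + 2588 = \frac{9604}{9} + 2588 = \frac{32896}{9}$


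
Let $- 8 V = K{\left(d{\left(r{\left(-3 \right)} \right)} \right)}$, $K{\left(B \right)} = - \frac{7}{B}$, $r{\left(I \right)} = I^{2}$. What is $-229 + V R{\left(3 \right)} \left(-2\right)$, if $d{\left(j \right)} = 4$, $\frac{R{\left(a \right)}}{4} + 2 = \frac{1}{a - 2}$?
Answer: $- \frac{909}{4} \approx -227.25$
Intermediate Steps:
$R{\left(a \right)} = -8 + \frac{4}{-2 + a}$ ($R{\left(a \right)} = -8 + \frac{4}{a - 2} = -8 + \frac{4}{-2 + a}$)
$V = \frac{7}{32}$ ($V = - \frac{\left(-7\right) \frac{1}{4}}{8} = \left(- \frac{1}{8}\right) \left(- \frac{7}{4}\right) = \frac{7}{32} \approx 0.21875$)
$-229 + V R{\left(3 \right)} \left(-2\right) = -229 + \frac{7 \frac{4 \left(5 - 6\right)}{-2 + 3} \left(-2\right)}{32} = -229 + \frac{7 \frac{4 \left(5 - 6\right)}{1} \left(-2\right)}{32} = -229 + \frac{7 \cdot 4 \cdot 1 \left(-1\right) \left(-2\right)}{32} = -229 + \frac{7 \left(\left(-4\right) \left(-2\right)\right)}{32} = -229 + \frac{7}{32} \cdot 8 = -229 + \frac{7}{4} = - \frac{909}{4}$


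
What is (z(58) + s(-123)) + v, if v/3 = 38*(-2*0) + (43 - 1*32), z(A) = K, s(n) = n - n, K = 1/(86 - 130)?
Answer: 1451/44 ≈ 32.977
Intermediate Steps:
K = -1/44 (K = 1/(-44) = -1/44 ≈ -0.022727)
s(n) = 0
z(A) = -1/44
v = 33 (v = 3*(38*(-2*0) + (43 - 1*32)) = 3*(38*0 + (43 - 32)) = 3*(0 + 11) = 3*11 = 33)
(z(58) + s(-123)) + v = (-1/44 + 0) + 33 = -1/44 + 33 = 1451/44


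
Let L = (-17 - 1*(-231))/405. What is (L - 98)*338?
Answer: -13342888/405 ≈ -32945.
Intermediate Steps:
L = 214/405 (L = (-17 + 231)*(1/405) = 214*(1/405) = 214/405 ≈ 0.52839)
(L - 98)*338 = (214/405 - 98)*338 = -39476/405*338 = -13342888/405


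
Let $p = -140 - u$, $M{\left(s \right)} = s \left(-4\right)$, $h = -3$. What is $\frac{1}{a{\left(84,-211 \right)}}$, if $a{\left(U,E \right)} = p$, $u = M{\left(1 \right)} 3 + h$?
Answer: $- \frac{1}{125} \approx -0.008$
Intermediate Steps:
$M{\left(s \right)} = - 4 s$
$u = -15$ ($u = \left(-4\right) 1 \cdot 3 - 3 = \left(-4\right) 3 - 3 = -12 - 3 = -15$)
$p = -125$ ($p = -140 - -15 = -140 + 15 = -125$)
$a{\left(U,E \right)} = -125$
$\frac{1}{a{\left(84,-211 \right)}} = \frac{1}{-125} = - \frac{1}{125}$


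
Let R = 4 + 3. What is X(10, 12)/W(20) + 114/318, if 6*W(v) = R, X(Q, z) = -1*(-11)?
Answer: 3631/371 ≈ 9.7871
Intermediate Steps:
X(Q, z) = 11
R = 7
W(v) = 7/6 (W(v) = (⅙)*7 = 7/6)
X(10, 12)/W(20) + 114/318 = 11/(7/6) + 114/318 = 11*(6/7) + 114*(1/318) = 66/7 + 19/53 = 3631/371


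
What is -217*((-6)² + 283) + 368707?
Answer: 299484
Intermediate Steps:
-217*((-6)² + 283) + 368707 = -217*(36 + 283) + 368707 = -217*319 + 368707 = -69223 + 368707 = 299484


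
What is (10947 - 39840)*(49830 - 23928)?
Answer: -748386486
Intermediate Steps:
(10947 - 39840)*(49830 - 23928) = -28893*25902 = -748386486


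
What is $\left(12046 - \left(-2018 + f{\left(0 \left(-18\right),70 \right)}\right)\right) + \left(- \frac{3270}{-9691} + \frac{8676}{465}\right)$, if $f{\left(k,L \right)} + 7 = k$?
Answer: $\frac{21164652677}{1502105} \approx 14090.0$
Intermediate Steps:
$f{\left(k,L \right)} = -7 + k$
$\left(12046 - \left(-2018 + f{\left(0 \left(-18\right),70 \right)}\right)\right) + \left(- \frac{3270}{-9691} + \frac{8676}{465}\right) = \left(12046 + \left(2018 - \left(-7 + 0 \left(-18\right)\right)\right)\right) + \left(- \frac{3270}{-9691} + \frac{8676}{465}\right) = \left(12046 + \left(2018 - \left(-7 + 0\right)\right)\right) + \left(\left(-3270\right) \left(- \frac{1}{9691}\right) + 8676 \cdot \frac{1}{465}\right) = \left(12046 + \left(2018 - -7\right)\right) + \left(\frac{3270}{9691} + \frac{2892}{155}\right) = \left(12046 + \left(2018 + 7\right)\right) + \frac{28533222}{1502105} = \left(12046 + 2025\right) + \frac{28533222}{1502105} = 14071 + \frac{28533222}{1502105} = \frac{21164652677}{1502105}$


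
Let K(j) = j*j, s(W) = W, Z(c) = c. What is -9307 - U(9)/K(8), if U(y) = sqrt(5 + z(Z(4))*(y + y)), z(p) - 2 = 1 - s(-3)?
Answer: -9307 - sqrt(113)/64 ≈ -9307.2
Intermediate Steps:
K(j) = j**2
z(p) = 6 (z(p) = 2 + (1 - 1*(-3)) = 2 + (1 + 3) = 2 + 4 = 6)
U(y) = sqrt(5 + 12*y) (U(y) = sqrt(5 + 6*(y + y)) = sqrt(5 + 6*(2*y)) = sqrt(5 + 12*y))
-9307 - U(9)/K(8) = -9307 - sqrt(5 + 12*9)/(8**2) = -9307 - sqrt(5 + 108)/64 = -9307 - sqrt(113)/64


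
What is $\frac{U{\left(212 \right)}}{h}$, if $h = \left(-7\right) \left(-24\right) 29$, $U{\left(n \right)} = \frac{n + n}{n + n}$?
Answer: $\frac{1}{4872} \approx 0.00020525$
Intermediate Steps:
$U{\left(n \right)} = 1$ ($U{\left(n \right)} = \frac{2 n}{2 n} = 2 n \frac{1}{2 n} = 1$)
$h = 4872$ ($h = 168 \cdot 29 = 4872$)
$\frac{U{\left(212 \right)}}{h} = 1 \cdot \frac{1}{4872} = \frac{1}{4872}$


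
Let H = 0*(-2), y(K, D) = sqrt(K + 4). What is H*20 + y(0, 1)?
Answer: 2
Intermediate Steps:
y(K, D) = sqrt(4 + K)
H = 0
H*20 + y(0, 1) = 0*20 + sqrt(4 + 0) = 0 + sqrt(4) = 0 + 2 = 2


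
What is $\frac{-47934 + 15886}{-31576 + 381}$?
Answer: $\frac{32048}{31195} \approx 1.0273$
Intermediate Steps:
$\frac{-47934 + 15886}{-31576 + 381} = - \frac{32048}{-31195} = \left(-32048\right) \left(- \frac{1}{31195}\right) = \frac{32048}{31195}$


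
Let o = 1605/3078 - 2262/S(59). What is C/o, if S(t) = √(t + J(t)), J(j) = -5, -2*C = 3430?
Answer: 941380650/99743571911 + 226870977060*√6/99743571911 ≈ 5.5809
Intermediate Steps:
C = -1715 (C = -½*3430 = -1715)
S(t) = √(-5 + t) (S(t) = √(t - 5) = √(-5 + t))
o = 535/1026 - 377*√6/3 (o = 1605/3078 - 2262/√(-5 + 59) = 1605*(1/3078) - 2262*√6/18 = 535/1026 - 2262*√6/18 = 535/1026 - 377*√6/3 ≈ -307.30)
C/o = -1715/(535/1026 - 377*√6/3)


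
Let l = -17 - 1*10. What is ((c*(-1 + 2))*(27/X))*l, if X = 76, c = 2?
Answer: -729/38 ≈ -19.184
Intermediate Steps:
l = -27 (l = -17 - 10 = -27)
((c*(-1 + 2))*(27/X))*l = ((2*(-1 + 2))*(27/76))*(-27) = ((2*1)*(27*(1/76)))*(-27) = (2*(27/76))*(-27) = (27/38)*(-27) = -729/38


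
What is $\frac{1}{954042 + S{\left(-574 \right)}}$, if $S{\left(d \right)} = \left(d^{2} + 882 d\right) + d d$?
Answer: $\frac{1}{1106726} \approx 9.0357 \cdot 10^{-7}$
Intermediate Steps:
$S{\left(d \right)} = 2 d^{2} + 882 d$ ($S{\left(d \right)} = \left(d^{2} + 882 d\right) + d^{2} = 2 d^{2} + 882 d$)
$\frac{1}{954042 + S{\left(-574 \right)}} = \frac{1}{954042 + 2 \left(-574\right) \left(441 - 574\right)} = \frac{1}{954042 + 2 \left(-574\right) \left(-133\right)} = \frac{1}{954042 + 152684} = \frac{1}{1106726}$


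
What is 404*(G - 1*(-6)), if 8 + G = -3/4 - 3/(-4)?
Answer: -808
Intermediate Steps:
G = -8 (G = -8 + (-3/4 - 3/(-4)) = -8 + (-3*1/4 - 3*(-1/4)) = -8 + (-3/4 + 3/4) = -8 + 0 = -8)
404*(G - 1*(-6)) = 404*(-8 - 1*(-6)) = 404*(-8 + 6) = 404*(-2) = -808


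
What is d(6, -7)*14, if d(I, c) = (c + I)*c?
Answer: 98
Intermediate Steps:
d(I, c) = c*(I + c) (d(I, c) = (I + c)*c = c*(I + c))
d(6, -7)*14 = -7*(6 - 7)*14 = -7*(-1)*14 = 7*14 = 98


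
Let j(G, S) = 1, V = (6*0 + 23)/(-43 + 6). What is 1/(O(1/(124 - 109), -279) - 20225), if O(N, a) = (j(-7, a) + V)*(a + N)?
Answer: -555/11283451 ≈ -4.9187e-5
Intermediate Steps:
V = -23/37 (V = (0 + 23)/(-37) = 23*(-1/37) = -23/37 ≈ -0.62162)
O(N, a) = 14*N/37 + 14*a/37 (O(N, a) = (1 - 23/37)*(a + N) = 14*(N + a)/37 = 14*N/37 + 14*a/37)
1/(O(1/(124 - 109), -279) - 20225) = 1/((14/(37*(124 - 109)) + (14/37)*(-279)) - 20225) = 1/(((14/37)/15 - 3906/37) - 20225) = 1/(((14/37)*(1/15) - 3906/37) - 20225) = 1/((14/555 - 3906/37) - 20225) = 1/(-58576/555 - 20225) = 1/(-11283451/555) = -555/11283451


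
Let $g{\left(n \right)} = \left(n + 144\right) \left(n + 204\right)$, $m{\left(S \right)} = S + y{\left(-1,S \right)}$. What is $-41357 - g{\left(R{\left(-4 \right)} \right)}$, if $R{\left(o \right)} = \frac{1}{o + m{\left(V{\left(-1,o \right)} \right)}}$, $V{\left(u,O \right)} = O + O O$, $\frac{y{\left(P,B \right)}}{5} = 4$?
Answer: $- \frac{55464417}{784} \approx -70745.0$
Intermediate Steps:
$y{\left(P,B \right)} = 20$ ($y{\left(P,B \right)} = 5 \cdot 4 = 20$)
$V{\left(u,O \right)} = O + O^{2}$
$m{\left(S \right)} = 20 + S$ ($m{\left(S \right)} = S + 20 = 20 + S$)
$R{\left(o \right)} = \frac{1}{20 + o + o \left(1 + o\right)}$ ($R{\left(o \right)} = \frac{1}{o + \left(20 + o \left(1 + o\right)\right)} = \frac{1}{20 + o + o \left(1 + o\right)}$)
$g{\left(n \right)} = \left(144 + n\right) \left(204 + n\right)$
$-41357 - g{\left(R{\left(-4 \right)} \right)} = -41357 - \left(29376 + \left(\frac{1}{20 - 4 - 4 \left(1 - 4\right)}\right)^{2} + \frac{348}{20 - 4 - 4 \left(1 - 4\right)}\right) = -41357 - \left(29376 + \left(\frac{1}{20 - 4 - -12}\right)^{2} + \frac{348}{20 - 4 - -12}\right) = -41357 - \left(29376 + \left(\frac{1}{20 - 4 + 12}\right)^{2} + \frac{348}{20 - 4 + 12}\right) = -41357 - \left(29376 + \left(\frac{1}{28}\right)^{2} + \frac{348}{28}\right) = -41357 - \left(29376 + \left(\frac{1}{28}\right)^{2} + 348 \cdot \frac{1}{28}\right) = -41357 - \left(29376 + \frac{1}{784} + \frac{87}{7}\right) = -41357 - \frac{23040529}{784} = - \frac{55464417}{784}$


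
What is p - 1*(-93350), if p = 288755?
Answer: 382105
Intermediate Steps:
p - 1*(-93350) = 288755 - 1*(-93350) = 288755 + 93350 = 382105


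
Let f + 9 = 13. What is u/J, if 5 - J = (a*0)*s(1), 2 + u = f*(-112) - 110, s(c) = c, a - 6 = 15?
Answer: -112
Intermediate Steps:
f = 4 (f = -9 + 13 = 4)
a = 21 (a = 6 + 15 = 21)
u = -560 (u = -2 + (4*(-112) - 110) = -2 + (-448 - 110) = -2 - 558 = -560)
J = 5 (J = 5 - 21*0 = 5 - 0 = 5 - 1*0 = 5 + 0 = 5)
u/J = -560/5 = -560*1/5 = -112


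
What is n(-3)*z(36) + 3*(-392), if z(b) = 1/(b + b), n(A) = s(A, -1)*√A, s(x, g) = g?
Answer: -1176 - I*√3/72 ≈ -1176.0 - 0.024056*I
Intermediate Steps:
n(A) = -√A
z(b) = 1/(2*b)
n(-3)*z(36) + 3*(-392) = (-√(-3))*((½)/36) + 3*(-392) = (-I*√3)*((½)*(1/36)) - 1176 = -I*√3*(1/72) - 1176 = -I*√3/72 - 1176 = -1176 - I*√3/72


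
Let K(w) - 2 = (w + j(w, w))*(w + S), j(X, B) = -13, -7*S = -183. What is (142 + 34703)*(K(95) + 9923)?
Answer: 4843838295/7 ≈ 6.9198e+8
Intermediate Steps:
S = 183/7 (S = -1/7*(-183) = 183/7 ≈ 26.143)
K(w) = 2 + (-13 + w)*(183/7 + w) (K(w) = 2 + (w - 13)*(w + 183/7) = 2 + (-13 + w)*(183/7 + w))
(142 + 34703)*(K(95) + 9923) = (142 + 34703)*((-2365/7 + 95**2 + (92/7)*95) + 9923) = 34845*((-2365/7 + 9025 + 8740/7) + 9923) = 34845*(69550/7 + 9923) = 34845*(139011/7) = 4843838295/7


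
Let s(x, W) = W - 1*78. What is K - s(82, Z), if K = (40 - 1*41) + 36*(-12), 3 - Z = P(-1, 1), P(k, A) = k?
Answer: -359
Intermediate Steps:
Z = 4 (Z = 3 - 1*(-1) = 3 + 1 = 4)
s(x, W) = -78 + W (s(x, W) = W - 78 = -78 + W)
K = -433 (K = (40 - 41) - 432 = -1 - 432 = -433)
K - s(82, Z) = -433 - (-78 + 4) = -433 - 1*(-74) = -433 + 74 = -359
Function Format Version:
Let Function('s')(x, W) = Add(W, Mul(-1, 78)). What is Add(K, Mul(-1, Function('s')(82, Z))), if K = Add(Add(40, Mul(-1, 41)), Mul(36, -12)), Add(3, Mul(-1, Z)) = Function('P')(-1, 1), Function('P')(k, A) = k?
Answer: -359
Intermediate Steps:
Z = 4 (Z = Add(3, Mul(-1, -1)) = Add(3, 1) = 4)
Function('s')(x, W) = Add(-78, W) (Function('s')(x, W) = Add(W, -78) = Add(-78, W))
K = -433 (K = Add(Add(40, -41), -432) = Add(-1, -432) = -433)
Add(K, Mul(-1, Function('s')(82, Z))) = Add(-433, Mul(-1, Add(-78, 4))) = Add(-433, Mul(-1, -74)) = Add(-433, 74) = -359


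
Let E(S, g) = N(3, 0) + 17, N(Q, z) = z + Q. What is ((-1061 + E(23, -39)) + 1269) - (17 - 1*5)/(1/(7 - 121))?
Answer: 1596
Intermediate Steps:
N(Q, z) = Q + z
E(S, g) = 20 (E(S, g) = (3 + 0) + 17 = 3 + 17 = 20)
((-1061 + E(23, -39)) + 1269) - (17 - 1*5)/(1/(7 - 121)) = ((-1061 + 20) + 1269) - (17 - 1*5)/(1/(7 - 121)) = (-1041 + 1269) - (17 - 5)/(1/(-114)) = 228 - 12/(-1/114) = 228 - (-114)*12 = 228 - 1*(-1368) = 228 + 1368 = 1596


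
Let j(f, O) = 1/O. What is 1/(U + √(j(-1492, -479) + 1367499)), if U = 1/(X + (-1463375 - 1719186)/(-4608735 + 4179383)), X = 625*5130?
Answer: -70778424161046624022/310331808514848369972974453608101 + 1895063441416792846218721*√78440084395/620663617029696739945948907216202 ≈ 0.00085514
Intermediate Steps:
X = 3206250
U = 429352/1376613032561 (U = 1/(3206250 + (-1463375 - 1719186)/(-4608735 + 4179383)) = 1/(3206250 - 3182561/(-429352)) = 1/(3206250 - 3182561*(-1/429352)) = 1/(3206250 + 3182561/429352) = 1/(1376613032561/429352) = 429352/1376613032561 ≈ 3.1189e-7)
1/(U + √(j(-1492, -479) + 1367499)) = 1/(429352/1376613032561 + √(1/(-479) + 1367499)) = 1/(429352/1376613032561 + √(-1/479 + 1367499)) = 1/(429352/1376613032561 + √(655032020/479)) = 1/(429352/1376613032561 + 2*√78440084395/479)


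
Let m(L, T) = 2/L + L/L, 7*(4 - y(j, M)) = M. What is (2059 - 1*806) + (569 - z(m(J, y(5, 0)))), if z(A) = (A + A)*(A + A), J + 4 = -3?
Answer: 89178/49 ≈ 1820.0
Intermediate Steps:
J = -7 (J = -4 - 3 = -7)
y(j, M) = 4 - M/7
m(L, T) = 1 + 2/L (m(L, T) = 2/L + 1 = 1 + 2/L)
z(A) = 4*A² (z(A) = (2*A)*(2*A) = 4*A²)
(2059 - 1*806) + (569 - z(m(J, y(5, 0)))) = (2059 - 1*806) + (569 - 4*((2 - 7)/(-7))²) = (2059 - 806) + (569 - 4*(-⅐*(-5))²) = 1253 + (569 - 4*(5/7)²) = 1253 + (569 - 4*25/49) = 1253 + (569 - 1*100/49) = 1253 + (569 - 100/49) = 1253 + 27781/49 = 89178/49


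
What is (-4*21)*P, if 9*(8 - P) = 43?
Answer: -812/3 ≈ -270.67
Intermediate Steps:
P = 29/9 (P = 8 - 1/9*43 = 8 - 43/9 = 29/9 ≈ 3.2222)
(-4*21)*P = -4*21*(29/9) = -84*29/9 = -812/3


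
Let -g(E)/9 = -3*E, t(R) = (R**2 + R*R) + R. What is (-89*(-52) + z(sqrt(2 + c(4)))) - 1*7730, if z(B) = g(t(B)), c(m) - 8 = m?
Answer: -2346 + 27*sqrt(14) ≈ -2245.0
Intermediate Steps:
t(R) = R + 2*R**2 (t(R) = (R**2 + R**2) + R = 2*R**2 + R = R + 2*R**2)
g(E) = 27*E (g(E) = -(-27)*E = 27*E)
c(m) = 8 + m
z(B) = 27*B*(1 + 2*B) (z(B) = 27*(B*(1 + 2*B)) = 27*B*(1 + 2*B))
(-89*(-52) + z(sqrt(2 + c(4)))) - 1*7730 = (-89*(-52) + 27*sqrt(2 + (8 + 4))*(1 + 2*sqrt(2 + (8 + 4)))) - 1*7730 = (4628 + 27*sqrt(2 + 12)*(1 + 2*sqrt(2 + 12))) - 7730 = (4628 + 27*sqrt(14)*(1 + 2*sqrt(14))) - 7730 = -3102 + 27*sqrt(14)*(1 + 2*sqrt(14))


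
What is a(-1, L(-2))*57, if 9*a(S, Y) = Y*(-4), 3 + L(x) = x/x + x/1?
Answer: 304/3 ≈ 101.33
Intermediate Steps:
L(x) = -2 + x (L(x) = -3 + (x/x + x/1) = -3 + (1 + x*1) = -3 + (1 + x) = -2 + x)
a(S, Y) = -4*Y/9 (a(S, Y) = (Y*(-4))/9 = (-4*Y)/9 = -4*Y/9)
a(-1, L(-2))*57 = -4*(-2 - 2)/9*57 = -4/9*(-4)*57 = (16/9)*57 = 304/3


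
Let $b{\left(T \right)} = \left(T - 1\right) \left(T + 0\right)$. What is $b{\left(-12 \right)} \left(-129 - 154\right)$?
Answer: $-44148$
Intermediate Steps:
$b{\left(T \right)} = T \left(-1 + T\right)$ ($b{\left(T \right)} = \left(-1 + T\right) T = T \left(-1 + T\right)$)
$b{\left(-12 \right)} \left(-129 - 154\right) = - 12 \left(-1 - 12\right) \left(-129 - 154\right) = \left(-12\right) \left(-13\right) \left(-283\right) = 156 \left(-283\right) = -44148$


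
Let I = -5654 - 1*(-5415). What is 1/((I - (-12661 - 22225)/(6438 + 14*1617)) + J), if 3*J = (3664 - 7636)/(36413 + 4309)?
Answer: -98669406/23466810445 ≈ -0.0042046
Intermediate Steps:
J = -662/20361 (J = ((3664 - 7636)/(36413 + 4309))/3 = (-3972/40722)/3 = (-3972*1/40722)/3 = (1/3)*(-662/6787) = -662/20361 ≈ -0.032513)
I = -239 (I = -5654 + 5415 = -239)
1/((I - (-12661 - 22225)/(6438 + 14*1617)) + J) = 1/((-239 - (-12661 - 22225)/(6438 + 14*1617)) - 662/20361) = 1/((-239 - (-34886)/(6438 + 22638)) - 662/20361) = 1/((-239 - (-34886)/29076) - 662/20361) = 1/((-239 - 1*(-17443/14538)) - 662/20361) = 1/((-239 + 17443/14538) - 662/20361) = 1/(-3457139/14538 - 662/20361) = 1/(-23466810445/98669406) = -98669406/23466810445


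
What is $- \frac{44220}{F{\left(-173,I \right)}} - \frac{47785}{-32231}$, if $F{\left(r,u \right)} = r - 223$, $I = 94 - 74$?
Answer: $\frac{10940740}{96693} \approx 113.15$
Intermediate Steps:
$I = 20$
$F{\left(r,u \right)} = -223 + r$
$- \frac{44220}{F{\left(-173,I \right)}} - \frac{47785}{-32231} = - \frac{44220}{-223 - 173} - \frac{47785}{-32231} = - \frac{44220}{-396} - - \frac{47785}{32231} = \left(-44220\right) \left(- \frac{1}{396}\right) + \frac{47785}{32231} = \frac{335}{3} + \frac{47785}{32231} = \frac{10940740}{96693}$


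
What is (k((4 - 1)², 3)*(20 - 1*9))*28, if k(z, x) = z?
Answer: 2772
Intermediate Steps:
(k((4 - 1)², 3)*(20 - 1*9))*28 = ((4 - 1)²*(20 - 1*9))*28 = (3²*(20 - 9))*28 = (9*11)*28 = 99*28 = 2772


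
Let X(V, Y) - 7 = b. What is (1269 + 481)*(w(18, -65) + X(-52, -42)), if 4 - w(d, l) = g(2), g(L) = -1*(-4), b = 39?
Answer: 80500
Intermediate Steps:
X(V, Y) = 46 (X(V, Y) = 7 + 39 = 46)
g(L) = 4
w(d, l) = 0 (w(d, l) = 4 - 1*4 = 4 - 4 = 0)
(1269 + 481)*(w(18, -65) + X(-52, -42)) = (1269 + 481)*(0 + 46) = 1750*46 = 80500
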